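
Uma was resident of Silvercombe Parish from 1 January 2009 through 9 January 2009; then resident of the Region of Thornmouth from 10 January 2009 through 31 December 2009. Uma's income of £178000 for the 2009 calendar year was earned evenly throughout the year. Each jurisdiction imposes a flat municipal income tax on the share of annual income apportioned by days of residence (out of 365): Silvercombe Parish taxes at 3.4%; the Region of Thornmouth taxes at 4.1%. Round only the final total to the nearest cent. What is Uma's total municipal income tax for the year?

Silvercombe Parish, 1 January – 9 January 2009: 9 days → £178000 × 3.4% × 9/365 = £149.2274
The Region of Thornmouth, 10 January – 31 December 2009: 356 days → £178000 × 4.1% × 356/365 = £7118.0493
Total = £7267.2767

£7267.28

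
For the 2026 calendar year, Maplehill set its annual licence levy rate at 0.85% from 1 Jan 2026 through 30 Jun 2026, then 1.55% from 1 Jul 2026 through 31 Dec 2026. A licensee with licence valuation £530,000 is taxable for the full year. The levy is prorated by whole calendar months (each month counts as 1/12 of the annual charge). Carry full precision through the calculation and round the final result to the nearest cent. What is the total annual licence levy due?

1 Jan – 30 Jun 2026: 6 months at 0.85% → £530,000 × 0.85% × 6/12 = £2,252.5000
1 Jul – 31 Dec 2026: 6 months at 1.55% → £530,000 × 1.55% × 6/12 = £4,107.5000
Total = £6,360.0000

£6,360.00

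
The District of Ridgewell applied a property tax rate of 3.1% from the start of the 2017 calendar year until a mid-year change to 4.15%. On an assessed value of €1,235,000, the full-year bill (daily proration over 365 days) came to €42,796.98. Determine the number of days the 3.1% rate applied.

238 days

Let d = days at the first rate; then 365 − d days at the second rate.
€1,235,000 × [3.1%·d + 4.15%·(365−d)] / 365 = €42,796.98
Solving gives d = 238, so the new rate took effect on 27 Aug 2017.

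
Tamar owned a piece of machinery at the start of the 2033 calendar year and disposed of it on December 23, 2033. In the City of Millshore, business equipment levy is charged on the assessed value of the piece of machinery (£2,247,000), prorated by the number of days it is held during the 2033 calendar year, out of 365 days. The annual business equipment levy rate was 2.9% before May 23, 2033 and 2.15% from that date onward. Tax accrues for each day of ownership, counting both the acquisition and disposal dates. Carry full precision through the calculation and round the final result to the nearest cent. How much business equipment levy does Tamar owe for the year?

£53,807.95

January 1 – May 22, 2033: 142 days at 2.9% → £2,247,000 × 2.9% × 142/365 = £25,351.0849
May 23 – December 23, 2033: 215 days at 2.15% → £2,247,000 × 2.15% × 215/365 = £28,456.8699
Total = £53,807.9548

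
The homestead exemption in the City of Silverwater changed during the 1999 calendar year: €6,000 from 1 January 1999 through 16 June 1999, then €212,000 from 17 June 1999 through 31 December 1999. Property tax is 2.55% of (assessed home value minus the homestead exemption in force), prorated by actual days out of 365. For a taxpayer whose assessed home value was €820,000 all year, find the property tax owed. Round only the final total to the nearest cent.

1 January – 16 June 1999: 167 days, exemption €6,000 → (€820,000 − €6,000) × 2.55% × 167/365 = €9,497.0384
17 June – 31 December 1999: 198 days, exemption €212,000 → (€820,000 − €212,000) × 2.55% × 198/365 = €8,410.3890
Total = €17,907.4274

€17,907.43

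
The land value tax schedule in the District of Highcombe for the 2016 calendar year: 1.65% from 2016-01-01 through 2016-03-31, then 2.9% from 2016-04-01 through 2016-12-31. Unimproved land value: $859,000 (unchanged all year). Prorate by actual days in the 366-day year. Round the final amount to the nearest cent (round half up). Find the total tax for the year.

$22,241.29

2016-01-01 to 2016-03-31: 91 days at 1.65% → $859,000 × 1.65% × 91/366 = $3,524.0123
2016-04-01 to 2016-12-31: 275 days at 2.9% → $859,000 × 2.9% × 275/366 = $18,717.2814
Total = $22,241.2937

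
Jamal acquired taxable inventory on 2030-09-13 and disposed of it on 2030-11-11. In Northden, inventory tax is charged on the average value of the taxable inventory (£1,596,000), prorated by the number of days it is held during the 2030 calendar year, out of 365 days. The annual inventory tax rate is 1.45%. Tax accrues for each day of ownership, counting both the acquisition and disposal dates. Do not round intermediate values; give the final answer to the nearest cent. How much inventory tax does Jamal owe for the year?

Days held (2030-09-13 to 2030-11-11): 60 out of 365
Tax = £1,596,000 × 1.45% × 60/365 = £3,804.1644

£3,804.16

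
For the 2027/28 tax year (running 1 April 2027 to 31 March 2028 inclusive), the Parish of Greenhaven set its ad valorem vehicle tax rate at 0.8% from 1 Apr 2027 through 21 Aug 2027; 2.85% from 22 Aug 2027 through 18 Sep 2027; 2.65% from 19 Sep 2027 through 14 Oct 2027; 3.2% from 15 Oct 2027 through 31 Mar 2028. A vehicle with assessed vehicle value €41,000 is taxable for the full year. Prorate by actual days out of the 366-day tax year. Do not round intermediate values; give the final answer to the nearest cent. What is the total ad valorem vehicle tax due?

1 Apr – 21 Aug 2027: 143 days at 0.8% → €41,000 × 0.8% × 143/366 = €128.1530
22 Aug – 18 Sep 2027: 28 days at 2.85% → €41,000 × 2.85% × 28/366 = €89.3934
19 Sep – 14 Oct 2027: 26 days at 2.65% → €41,000 × 2.65% × 26/366 = €77.1831
15 Oct 2027 – 31 Mar 2028: 169 days at 3.2% → €41,000 × 3.2% × 169/366 = €605.8142
Total = €900.5437

€900.54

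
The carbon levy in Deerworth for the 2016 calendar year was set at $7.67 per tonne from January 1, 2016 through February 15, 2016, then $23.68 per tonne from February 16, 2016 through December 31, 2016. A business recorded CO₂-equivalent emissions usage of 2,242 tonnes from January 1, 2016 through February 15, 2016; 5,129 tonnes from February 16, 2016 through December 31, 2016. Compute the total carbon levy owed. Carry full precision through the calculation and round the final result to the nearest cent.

$138,650.86

January 1 – February 15, 2016: 2,242 tonnes at $7.67/tonne → $17,196.14
February 16 – December 31, 2016: 5,129 tonnes at $23.68/tonne → $121,454.72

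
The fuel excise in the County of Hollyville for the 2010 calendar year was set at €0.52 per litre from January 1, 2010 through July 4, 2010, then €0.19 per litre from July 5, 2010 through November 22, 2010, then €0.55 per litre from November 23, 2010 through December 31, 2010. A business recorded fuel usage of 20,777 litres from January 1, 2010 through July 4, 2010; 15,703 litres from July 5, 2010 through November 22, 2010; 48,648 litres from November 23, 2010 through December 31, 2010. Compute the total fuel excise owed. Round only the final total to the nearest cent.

€40544.01

January 1 – July 4, 2010: 20,777 litres at €0.52/litre → €10804.04
July 5 – November 22, 2010: 15,703 litres at €0.19/litre → €2983.57
November 23 – December 31, 2010: 48,648 litres at €0.55/litre → €26756.40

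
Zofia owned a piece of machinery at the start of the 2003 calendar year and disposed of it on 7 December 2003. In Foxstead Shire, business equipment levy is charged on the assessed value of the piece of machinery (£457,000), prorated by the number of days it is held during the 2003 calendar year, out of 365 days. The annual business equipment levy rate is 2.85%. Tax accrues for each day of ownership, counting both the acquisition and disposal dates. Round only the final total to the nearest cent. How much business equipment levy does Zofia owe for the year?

Days held (1 January – 7 December 2003): 341 out of 365
Tax = £457,000 × 2.85% × 341/365 = £12,168.0945

£12,168.09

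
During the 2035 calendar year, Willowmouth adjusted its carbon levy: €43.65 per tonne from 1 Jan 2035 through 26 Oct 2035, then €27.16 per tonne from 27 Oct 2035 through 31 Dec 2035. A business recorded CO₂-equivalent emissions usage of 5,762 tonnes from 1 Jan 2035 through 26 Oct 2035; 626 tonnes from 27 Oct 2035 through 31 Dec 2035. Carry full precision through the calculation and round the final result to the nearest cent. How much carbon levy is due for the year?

1 Jan – 26 Oct 2035: 5,762 tonnes at €43.65/tonne → €251,511.30
27 Oct – 31 Dec 2035: 626 tonnes at €27.16/tonne → €17,002.16

€268,513.46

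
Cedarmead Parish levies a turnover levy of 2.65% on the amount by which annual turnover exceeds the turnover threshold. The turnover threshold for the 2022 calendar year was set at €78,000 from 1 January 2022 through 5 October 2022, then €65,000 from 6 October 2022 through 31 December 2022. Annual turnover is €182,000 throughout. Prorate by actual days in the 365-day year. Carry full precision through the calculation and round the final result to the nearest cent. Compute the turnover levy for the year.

1 January – 5 October 2022: 278 days, exemption €78,000 → (€182,000 − €78,000) × 2.65% × 278/365 = €2,099.0904
6 October – 31 December 2022: 87 days, exemption €65,000 → (€182,000 − €65,000) × 2.65% × 87/365 = €739.0233
Total = €2,838.1137

€2,838.11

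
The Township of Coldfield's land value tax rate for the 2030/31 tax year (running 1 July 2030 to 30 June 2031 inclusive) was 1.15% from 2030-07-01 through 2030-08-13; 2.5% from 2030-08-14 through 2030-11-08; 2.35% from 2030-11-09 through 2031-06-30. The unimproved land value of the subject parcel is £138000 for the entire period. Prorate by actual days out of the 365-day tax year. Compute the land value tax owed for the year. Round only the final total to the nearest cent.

2030-07-01 to 2030-08-13: 44 days at 1.15% → £138000 × 1.15% × 44/365 = £191.3096
2030-08-14 to 2030-11-08: 87 days at 2.5% → £138000 × 2.5% × 87/365 = £822.3288
2030-11-09 to 2031-06-30: 234 days at 2.35% → £138000 × 2.35% × 234/365 = £2079.0740
Total = £3092.7123

£3092.71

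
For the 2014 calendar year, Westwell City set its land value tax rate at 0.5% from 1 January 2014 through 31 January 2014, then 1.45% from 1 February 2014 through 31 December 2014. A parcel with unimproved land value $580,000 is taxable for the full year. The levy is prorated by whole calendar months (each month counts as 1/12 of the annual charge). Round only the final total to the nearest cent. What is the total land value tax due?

$7,950.83

1 January – 31 January 2014: 1 month at 0.5% → $580,000 × 0.5% × 1/12 = $241.6667
1 February – 31 December 2014: 11 months at 1.45% → $580,000 × 1.45% × 11/12 = $7,709.1667
Total = $7,950.8333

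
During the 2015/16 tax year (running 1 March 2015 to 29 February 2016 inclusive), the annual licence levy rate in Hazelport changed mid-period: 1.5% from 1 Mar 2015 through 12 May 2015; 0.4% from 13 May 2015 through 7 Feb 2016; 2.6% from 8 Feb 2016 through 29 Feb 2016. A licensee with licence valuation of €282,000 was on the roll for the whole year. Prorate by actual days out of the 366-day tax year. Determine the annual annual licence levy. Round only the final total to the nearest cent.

€2,119.62

1 Mar – 12 May 2015: 73 days at 1.5% → €282,000 × 1.5% × 73/366 = €843.6885
13 May 2015 – 7 Feb 2016: 271 days at 0.4% → €282,000 × 0.4% × 271/366 = €835.2131
8 Feb – 29 Feb 2016: 22 days at 2.6% → €282,000 × 2.6% × 22/366 = €440.7213
Total = €2,119.6230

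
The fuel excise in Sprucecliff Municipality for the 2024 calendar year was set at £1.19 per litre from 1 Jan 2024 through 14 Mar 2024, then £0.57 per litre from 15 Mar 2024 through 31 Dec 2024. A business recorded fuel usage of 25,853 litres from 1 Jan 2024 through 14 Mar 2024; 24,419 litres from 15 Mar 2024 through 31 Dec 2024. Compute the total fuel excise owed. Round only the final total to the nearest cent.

£44683.90

1 Jan – 14 Mar 2024: 25,853 litres at £1.19/litre → £30765.07
15 Mar – 31 Dec 2024: 24,419 litres at £0.57/litre → £13918.83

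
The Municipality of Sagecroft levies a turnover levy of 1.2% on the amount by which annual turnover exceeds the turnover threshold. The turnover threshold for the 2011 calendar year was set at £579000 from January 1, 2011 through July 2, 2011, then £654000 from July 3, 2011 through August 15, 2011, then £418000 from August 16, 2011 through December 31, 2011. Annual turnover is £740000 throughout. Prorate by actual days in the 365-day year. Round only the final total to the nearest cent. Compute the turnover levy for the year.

January 1 – July 2, 2011: 183 days, exemption £579000 → (£740000 − £579000) × 1.2% × 183/365 = £968.6466
July 3 – August 15, 2011: 44 days, exemption £654000 → (£740000 − £654000) × 1.2% × 44/365 = £124.4055
August 16 – December 31, 2011: 138 days, exemption £418000 → (£740000 − £418000) × 1.2% × 138/365 = £1460.9096
Total = £2553.9616

£2553.96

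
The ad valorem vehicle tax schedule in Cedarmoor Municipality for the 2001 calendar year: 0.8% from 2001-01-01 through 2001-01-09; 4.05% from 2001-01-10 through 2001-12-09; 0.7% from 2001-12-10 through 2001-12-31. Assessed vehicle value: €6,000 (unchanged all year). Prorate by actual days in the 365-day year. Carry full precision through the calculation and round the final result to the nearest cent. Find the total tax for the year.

€226.08

2001-01-01 to 2001-01-09: 9 days at 0.8% → €6,000 × 0.8% × 9/365 = €1.1836
2001-01-10 to 2001-12-09: 334 days at 4.05% → €6,000 × 4.05% × 334/365 = €222.3616
2001-12-10 to 2001-12-31: 22 days at 0.7% → €6,000 × 0.7% × 22/365 = €2.5315
Total = €226.0767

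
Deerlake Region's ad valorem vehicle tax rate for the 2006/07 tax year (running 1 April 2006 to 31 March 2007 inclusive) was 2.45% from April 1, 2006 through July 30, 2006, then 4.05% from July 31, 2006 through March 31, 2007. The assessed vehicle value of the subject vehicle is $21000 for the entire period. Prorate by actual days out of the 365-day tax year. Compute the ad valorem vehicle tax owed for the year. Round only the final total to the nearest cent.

April 1 – July 30, 2006: 121 days at 2.45% → $21000 × 2.45% × 121/365 = $170.5603
July 31, 2006 – March 31, 2007: 244 days at 4.05% → $21000 × 4.05% × 244/365 = $568.5534
Total = $739.1137

$739.11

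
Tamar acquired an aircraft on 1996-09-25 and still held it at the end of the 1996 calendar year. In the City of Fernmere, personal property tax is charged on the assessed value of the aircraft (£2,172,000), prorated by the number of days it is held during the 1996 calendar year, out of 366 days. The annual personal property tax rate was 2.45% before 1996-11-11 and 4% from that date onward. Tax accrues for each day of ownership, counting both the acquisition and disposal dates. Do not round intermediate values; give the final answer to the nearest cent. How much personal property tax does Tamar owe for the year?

£18,939.72

1996-09-25 to 1996-11-10: 47 days at 2.45% → £2,172,000 × 2.45% × 47/366 = £6,833.4918
1996-11-11 to 1996-12-31: 51 days at 4% → £2,172,000 × 4% × 51/366 = £12,106.2295
Total = £18,939.7213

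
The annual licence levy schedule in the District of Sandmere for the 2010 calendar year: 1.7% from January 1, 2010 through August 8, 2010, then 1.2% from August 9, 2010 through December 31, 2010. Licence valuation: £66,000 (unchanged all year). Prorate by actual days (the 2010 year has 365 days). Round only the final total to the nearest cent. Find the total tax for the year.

January 1 – August 8, 2010: 220 days at 1.7% → £66,000 × 1.7% × 220/365 = £676.2740
August 9 – December 31, 2010: 145 days at 1.2% → £66,000 × 1.2% × 145/365 = £314.6301
Total = £990.9041

£990.90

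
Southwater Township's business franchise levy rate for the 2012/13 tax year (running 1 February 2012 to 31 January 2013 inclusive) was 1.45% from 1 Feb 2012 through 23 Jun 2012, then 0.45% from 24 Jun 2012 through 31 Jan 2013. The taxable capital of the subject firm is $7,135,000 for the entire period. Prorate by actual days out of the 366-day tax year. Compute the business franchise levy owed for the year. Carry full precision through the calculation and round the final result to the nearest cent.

$60,179.63

1 Feb – 23 Jun 2012: 144 days at 1.45% → $7,135,000 × 1.45% × 144/366 = $40,704.5902
24 Jun 2012 – 31 Jan 2013: 222 days at 0.45% → $7,135,000 × 0.45% × 222/366 = $19,475.0410
Total = $60,179.6311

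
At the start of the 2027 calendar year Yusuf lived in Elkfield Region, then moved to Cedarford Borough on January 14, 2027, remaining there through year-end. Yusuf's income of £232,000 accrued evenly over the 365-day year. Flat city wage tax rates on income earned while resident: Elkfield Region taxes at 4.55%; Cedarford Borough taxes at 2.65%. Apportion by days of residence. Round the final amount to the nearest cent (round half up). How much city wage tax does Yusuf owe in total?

£6,305.00

Elkfield Region, January 1 – January 13, 2027: 13 days → £232,000 × 4.55% × 13/365 = £375.9671
Cedarford Borough, January 14 – December 31, 2027: 352 days → £232,000 × 2.65% × 352/365 = £5,929.0301
Total = £6,304.9973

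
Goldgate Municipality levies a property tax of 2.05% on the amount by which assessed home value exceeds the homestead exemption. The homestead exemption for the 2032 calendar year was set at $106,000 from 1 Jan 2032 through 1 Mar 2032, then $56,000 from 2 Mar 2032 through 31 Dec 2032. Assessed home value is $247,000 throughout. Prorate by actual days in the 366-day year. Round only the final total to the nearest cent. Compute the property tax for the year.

1 Jan – 1 Mar 2032: 61 days, exemption $106,000 → ($247,000 − $106,000) × 2.05% × 61/366 = $481.7500
2 Mar – 31 Dec 2032: 305 days, exemption $56,000 → ($247,000 − $56,000) × 2.05% × 305/366 = $3,262.9167
Total = $3,744.6667

$3,744.67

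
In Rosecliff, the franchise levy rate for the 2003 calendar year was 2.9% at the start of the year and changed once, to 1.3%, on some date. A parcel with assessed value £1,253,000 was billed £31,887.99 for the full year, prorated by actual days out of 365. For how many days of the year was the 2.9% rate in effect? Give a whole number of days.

284 days

Let d = days at the first rate; then 365 − d days at the second rate.
£1,253,000 × [2.9%·d + 1.3%·(365−d)] / 365 = £31,887.99
Solving gives d = 284, so the new rate took effect on October 12, 2003.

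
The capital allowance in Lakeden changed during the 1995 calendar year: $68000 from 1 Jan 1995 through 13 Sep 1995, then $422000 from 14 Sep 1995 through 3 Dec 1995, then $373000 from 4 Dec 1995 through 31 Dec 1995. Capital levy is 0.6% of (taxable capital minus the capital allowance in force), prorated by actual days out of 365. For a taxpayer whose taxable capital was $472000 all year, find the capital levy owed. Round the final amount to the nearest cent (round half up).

1 Jan – 13 Sep 1995: 256 days, exemption $68000 → ($472000 − $68000) × 0.6% × 256/365 = $1700.1205
14 Sep – 3 Dec 1995: 81 days, exemption $422000 → ($472000 − $422000) × 0.6% × 81/365 = $66.5753
4 Dec – 31 Dec 1995: 28 days, exemption $373000 → ($472000 − $373000) × 0.6% × 28/365 = $45.5671
Total = $1812.2630

$1812.26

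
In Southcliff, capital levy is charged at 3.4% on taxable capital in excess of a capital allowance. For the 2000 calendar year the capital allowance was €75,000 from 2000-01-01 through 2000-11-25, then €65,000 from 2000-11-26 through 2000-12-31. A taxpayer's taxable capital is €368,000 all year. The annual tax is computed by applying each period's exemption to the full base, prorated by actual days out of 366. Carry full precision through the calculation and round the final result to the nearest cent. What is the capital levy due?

€9,995.44

2000-01-01 to 2000-11-25: 330 days, exemption €75,000 → (€368,000 − €75,000) × 3.4% × 330/366 = €8,982.1311
2000-11-26 to 2000-12-31: 36 days, exemption €65,000 → (€368,000 − €65,000) × 3.4% × 36/366 = €1,013.3115
Total = €9,995.4426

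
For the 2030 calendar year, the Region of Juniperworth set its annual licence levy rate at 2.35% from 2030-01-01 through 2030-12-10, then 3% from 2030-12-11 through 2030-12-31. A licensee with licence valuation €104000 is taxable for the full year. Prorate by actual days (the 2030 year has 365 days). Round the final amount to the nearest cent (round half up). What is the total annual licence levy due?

€2482.89

2030-01-01 to 2030-12-10: 344 days at 2.35% → €104000 × 2.35% × 344/365 = €2303.3863
2030-12-11 to 2030-12-31: 21 days at 3% → €104000 × 3% × 21/365 = €179.5068
Total = €2482.8932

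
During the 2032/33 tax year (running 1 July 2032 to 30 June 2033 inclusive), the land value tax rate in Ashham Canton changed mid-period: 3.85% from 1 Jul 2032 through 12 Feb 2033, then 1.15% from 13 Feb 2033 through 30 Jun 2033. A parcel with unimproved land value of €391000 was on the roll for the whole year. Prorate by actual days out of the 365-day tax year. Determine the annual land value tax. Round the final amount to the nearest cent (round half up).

1 Jul 2032 – 12 Feb 2033: 227 days at 3.85% → €391000 × 3.85% × 227/365 = €9362.0397
13 Feb – 30 Jun 2033: 138 days at 1.15% → €391000 × 1.15% × 138/365 = €1700.0466
Total = €11062.0863

€11062.09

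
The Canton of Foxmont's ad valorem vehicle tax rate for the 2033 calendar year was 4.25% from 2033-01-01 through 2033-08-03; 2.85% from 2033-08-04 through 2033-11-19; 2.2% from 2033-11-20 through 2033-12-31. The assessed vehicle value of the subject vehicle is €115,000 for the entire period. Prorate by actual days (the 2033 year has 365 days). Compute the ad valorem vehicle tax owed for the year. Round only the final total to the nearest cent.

2033-01-01 to 2033-08-03: 215 days at 4.25% → €115,000 × 4.25% × 215/365 = €2,878.9384
2033-08-04 to 2033-11-19: 108 days at 2.85% → €115,000 × 2.85% × 108/365 = €969.7808
2033-11-20 to 2033-12-31: 42 days at 2.2% → €115,000 × 2.2% × 42/365 = €291.1233
Total = €4,139.8425

€4,139.84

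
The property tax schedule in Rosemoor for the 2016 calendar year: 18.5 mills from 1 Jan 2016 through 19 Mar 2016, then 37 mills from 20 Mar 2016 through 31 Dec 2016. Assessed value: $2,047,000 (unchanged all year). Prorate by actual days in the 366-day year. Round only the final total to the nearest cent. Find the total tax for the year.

1 Jan – 19 Mar 2016: 79 days at 18.5 mills → $2,047,000 × 1.85% × 79/366 = $8,174.0178
20 Mar – 31 Dec 2016: 287 days at 37 mills → $2,047,000 × 3.7% × 287/366 = $59,390.9645
Total = $67,564.9822

$67,564.98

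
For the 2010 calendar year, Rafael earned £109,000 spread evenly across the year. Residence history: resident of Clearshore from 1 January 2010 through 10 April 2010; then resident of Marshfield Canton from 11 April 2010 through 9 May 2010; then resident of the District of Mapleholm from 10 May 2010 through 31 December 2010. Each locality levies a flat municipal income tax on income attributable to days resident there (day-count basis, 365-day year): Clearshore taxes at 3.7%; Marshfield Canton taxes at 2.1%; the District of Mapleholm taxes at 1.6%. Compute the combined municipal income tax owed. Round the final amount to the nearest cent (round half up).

£2,414.42

Clearshore, 1 January – 10 April 2010: 100 days → £109,000 × 3.7% × 100/365 = £1,104.9315
Marshfield Canton, 11 April – 9 May 2010: 29 days → £109,000 × 2.1% × 29/365 = £181.8658
The District of Mapleholm, 10 May – 31 December 2010: 236 days → £109,000 × 1.6% × 236/365 = £1,127.6274
Total = £2,414.4247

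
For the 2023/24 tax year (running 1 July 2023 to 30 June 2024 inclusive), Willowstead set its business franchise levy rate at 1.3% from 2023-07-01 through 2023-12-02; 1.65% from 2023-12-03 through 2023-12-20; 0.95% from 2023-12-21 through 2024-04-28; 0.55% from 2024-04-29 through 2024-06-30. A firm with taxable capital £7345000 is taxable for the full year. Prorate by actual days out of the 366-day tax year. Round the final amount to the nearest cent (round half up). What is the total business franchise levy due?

£78135.95

2023-07-01 to 2023-12-02: 155 days at 1.3% → £7345000 × 1.3% × 155/366 = £40437.6366
2023-12-03 to 2023-12-20: 18 days at 1.65% → £7345000 × 1.65% × 18/366 = £5960.2869
2023-12-21 to 2024-04-28: 130 days at 0.95% → £7345000 × 0.95% × 130/366 = £24784.3579
2024-04-29 to 2024-06-30: 63 days at 0.55% → £7345000 × 0.55% × 63/366 = £6953.6680
Total = £78135.9495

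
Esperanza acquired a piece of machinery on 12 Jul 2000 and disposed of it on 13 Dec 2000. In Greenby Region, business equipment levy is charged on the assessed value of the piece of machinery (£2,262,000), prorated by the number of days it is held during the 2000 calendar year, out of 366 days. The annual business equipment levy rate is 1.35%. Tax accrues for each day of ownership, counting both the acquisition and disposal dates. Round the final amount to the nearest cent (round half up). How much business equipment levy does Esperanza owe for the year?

Days held (12 Jul – 13 Dec 2000): 155 out of 366
Tax = £2,262,000 × 1.35% × 155/366 = £12,932.3361

£12,932.34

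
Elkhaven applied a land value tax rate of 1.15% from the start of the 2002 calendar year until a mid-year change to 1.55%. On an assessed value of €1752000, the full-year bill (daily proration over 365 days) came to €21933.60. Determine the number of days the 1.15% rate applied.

Let d = days at the first rate; then 365 − d days at the second rate.
€1752000 × [1.15%·d + 1.55%·(365−d)] / 365 = €21933.60
Solving gives d = 272, so the new rate took effect on September 30, 2002.

272 days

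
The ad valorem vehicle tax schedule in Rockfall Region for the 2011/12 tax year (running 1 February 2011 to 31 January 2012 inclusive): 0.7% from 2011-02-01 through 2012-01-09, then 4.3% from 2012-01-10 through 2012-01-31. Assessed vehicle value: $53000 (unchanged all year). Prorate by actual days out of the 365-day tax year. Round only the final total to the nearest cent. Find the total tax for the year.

$486.00

2011-02-01 to 2012-01-09: 343 days at 0.7% → $53000 × 0.7% × 343/365 = $348.6384
2012-01-10 to 2012-01-31: 22 days at 4.3% → $53000 × 4.3% × 22/365 = $137.3644
Total = $486.0027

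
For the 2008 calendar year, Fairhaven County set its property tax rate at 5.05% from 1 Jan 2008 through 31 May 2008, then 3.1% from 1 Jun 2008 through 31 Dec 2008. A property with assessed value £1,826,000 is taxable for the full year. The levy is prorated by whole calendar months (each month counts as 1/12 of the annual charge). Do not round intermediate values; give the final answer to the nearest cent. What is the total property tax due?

£71,442.25

1 Jan – 31 May 2008: 5 months at 5.05% → £1,826,000 × 5.05% × 5/12 = £38,422.0833
1 Jun – 31 Dec 2008: 7 months at 3.1% → £1,826,000 × 3.1% × 7/12 = £33,020.1667
Total = £71,442.2500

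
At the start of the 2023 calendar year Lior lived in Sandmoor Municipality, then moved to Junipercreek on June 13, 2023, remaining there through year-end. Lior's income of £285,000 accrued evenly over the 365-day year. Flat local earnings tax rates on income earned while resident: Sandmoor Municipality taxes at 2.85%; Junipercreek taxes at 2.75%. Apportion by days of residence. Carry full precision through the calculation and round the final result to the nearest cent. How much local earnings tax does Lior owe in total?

£7,964.77

Sandmoor Municipality, January 1 – June 12, 2023: 163 days → £285,000 × 2.85% × 163/365 = £3,627.3082
Junipercreek, June 13 – December 31, 2023: 202 days → £285,000 × 2.75% × 202/365 = £4,337.4658
Total = £7,964.7740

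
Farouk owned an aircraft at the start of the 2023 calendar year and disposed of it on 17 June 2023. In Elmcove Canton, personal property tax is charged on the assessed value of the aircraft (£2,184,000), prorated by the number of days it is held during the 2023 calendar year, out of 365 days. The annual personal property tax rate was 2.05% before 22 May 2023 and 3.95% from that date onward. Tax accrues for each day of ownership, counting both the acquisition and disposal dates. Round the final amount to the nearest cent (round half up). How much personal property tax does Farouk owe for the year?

1 January – 21 May 2023: 141 days at 2.05% → £2,184,000 × 2.05% × 141/365 = £17,295.4849
22 May – 17 June 2023: 27 days at 3.95% → £2,184,000 × 3.95% × 27/365 = £6,381.4685
Total = £23,676.9534

£23,676.95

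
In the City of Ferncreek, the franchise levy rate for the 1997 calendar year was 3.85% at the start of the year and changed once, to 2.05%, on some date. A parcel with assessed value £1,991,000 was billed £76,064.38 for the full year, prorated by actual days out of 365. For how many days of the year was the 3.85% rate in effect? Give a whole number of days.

Let d = days at the first rate; then 365 − d days at the second rate.
£1,991,000 × [3.85%·d + 2.05%·(365−d)] / 365 = £76,064.38
Solving gives d = 359, so the new rate took effect on 26 Dec 1997.

359 days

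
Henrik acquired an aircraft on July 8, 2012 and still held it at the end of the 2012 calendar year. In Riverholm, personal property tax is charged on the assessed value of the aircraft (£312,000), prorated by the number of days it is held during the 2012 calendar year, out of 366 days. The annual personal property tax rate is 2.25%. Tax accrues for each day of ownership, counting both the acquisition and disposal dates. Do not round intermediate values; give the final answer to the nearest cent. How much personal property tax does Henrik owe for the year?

Days held (July 8 – December 31, 2012): 177 out of 366
Tax = £312,000 × 2.25% × 177/366 = £3,394.9180

£3,394.92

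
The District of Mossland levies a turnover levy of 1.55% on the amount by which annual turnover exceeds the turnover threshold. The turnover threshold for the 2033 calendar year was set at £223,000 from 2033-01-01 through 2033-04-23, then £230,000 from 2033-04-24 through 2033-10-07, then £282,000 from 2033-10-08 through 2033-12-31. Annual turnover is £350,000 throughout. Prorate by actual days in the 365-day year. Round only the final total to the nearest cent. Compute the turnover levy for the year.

£1,705.89

2033-01-01 to 2033-04-23: 113 days, exemption £223,000 → (£350,000 − £223,000) × 1.55% × 113/365 = £609.4260
2033-04-24 to 2033-10-07: 167 days, exemption £230,000 → (£350,000 − £230,000) × 1.55% × 167/365 = £851.0137
2033-10-08 to 2033-12-31: 85 days, exemption £282,000 → (£350,000 − £282,000) × 1.55% × 85/365 = £245.4521
Total = £1,705.8918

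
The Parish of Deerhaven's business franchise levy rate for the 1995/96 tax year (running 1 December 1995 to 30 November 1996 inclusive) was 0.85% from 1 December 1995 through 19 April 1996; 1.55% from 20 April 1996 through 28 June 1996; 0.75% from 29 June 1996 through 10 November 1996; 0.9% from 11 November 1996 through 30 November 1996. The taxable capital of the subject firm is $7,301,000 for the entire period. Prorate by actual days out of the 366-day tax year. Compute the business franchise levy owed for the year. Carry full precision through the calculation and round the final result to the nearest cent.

$69,339.55

1 December 1995 – 19 April 1996: 141 days at 0.85% → $7,301,000 × 0.85% × 141/366 = $23,907.7828
20 April – 28 June 1996: 70 days at 1.55% → $7,301,000 × 1.55% × 70/366 = $21,643.6749
29 June – 10 November 1996: 135 days at 0.75% → $7,301,000 × 0.75% × 135/366 = $20,197.4385
11 November – 30 November 1996: 20 days at 0.9% → $7,301,000 × 0.9% × 20/366 = $3,590.6557
Total = $69,339.5519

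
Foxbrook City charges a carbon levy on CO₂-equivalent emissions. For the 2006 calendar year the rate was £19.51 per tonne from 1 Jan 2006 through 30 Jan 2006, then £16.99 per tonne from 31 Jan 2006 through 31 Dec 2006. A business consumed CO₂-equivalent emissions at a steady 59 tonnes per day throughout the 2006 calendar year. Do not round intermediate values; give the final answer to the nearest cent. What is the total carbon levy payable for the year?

1 Jan – 30 Jan 2006: 30 days × 59 tonnes/day = 1,770 tonnes at £19.51/tonne → £34532.70
31 Jan – 31 Dec 2006: 335 days × 59 tonnes/day = 19,765 tonnes at £16.99/tonne → £335807.35

£370340.05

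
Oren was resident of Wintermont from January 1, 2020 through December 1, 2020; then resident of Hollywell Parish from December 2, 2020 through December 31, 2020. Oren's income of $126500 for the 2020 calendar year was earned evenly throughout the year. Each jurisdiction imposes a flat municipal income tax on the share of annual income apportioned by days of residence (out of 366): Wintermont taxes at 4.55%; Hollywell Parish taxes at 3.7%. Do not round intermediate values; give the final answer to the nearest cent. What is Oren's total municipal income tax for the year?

$5667.61

Wintermont, January 1 – December 1, 2020: 336 days → $126500 × 4.55% × 336/366 = $5283.9672
Hollywell Parish, December 2 – December 31, 2020: 30 days → $126500 × 3.7% × 30/366 = $383.6475
Total = $5667.6148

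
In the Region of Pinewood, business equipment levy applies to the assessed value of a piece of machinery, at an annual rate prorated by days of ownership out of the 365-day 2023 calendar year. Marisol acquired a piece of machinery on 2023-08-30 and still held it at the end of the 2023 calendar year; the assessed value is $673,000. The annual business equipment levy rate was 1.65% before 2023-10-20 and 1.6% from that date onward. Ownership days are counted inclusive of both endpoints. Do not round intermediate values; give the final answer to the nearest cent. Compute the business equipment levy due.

$3,705.19

2023-08-30 to 2023-10-19: 51 days at 1.65% → $673,000 × 1.65% × 51/365 = $1,551.5877
2023-10-20 to 2023-12-31: 73 days at 1.6% → $673,000 × 1.6% × 73/365 = $2,153.6000
Total = $3,705.1877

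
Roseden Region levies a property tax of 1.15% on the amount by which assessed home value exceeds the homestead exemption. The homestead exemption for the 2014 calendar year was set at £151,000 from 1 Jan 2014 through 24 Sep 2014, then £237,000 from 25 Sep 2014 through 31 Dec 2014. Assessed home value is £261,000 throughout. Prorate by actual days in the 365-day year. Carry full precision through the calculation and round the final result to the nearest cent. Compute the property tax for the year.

1 Jan – 24 Sep 2014: 267 days, exemption £151,000 → (£261,000 − £151,000) × 1.15% × 267/365 = £925.3562
25 Sep – 31 Dec 2014: 98 days, exemption £237,000 → (£261,000 − £237,000) × 1.15% × 98/365 = £74.1041
Total = £999.4603

£999.46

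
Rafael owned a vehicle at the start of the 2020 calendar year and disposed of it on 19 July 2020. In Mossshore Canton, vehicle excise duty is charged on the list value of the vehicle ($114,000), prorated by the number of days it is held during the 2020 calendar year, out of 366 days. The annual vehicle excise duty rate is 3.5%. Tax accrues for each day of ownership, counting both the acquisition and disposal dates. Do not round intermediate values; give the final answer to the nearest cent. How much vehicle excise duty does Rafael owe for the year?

$2,191.23

Days held (1 January – 19 July 2020): 201 out of 366
Tax = $114,000 × 3.5% × 201/366 = $2,191.2295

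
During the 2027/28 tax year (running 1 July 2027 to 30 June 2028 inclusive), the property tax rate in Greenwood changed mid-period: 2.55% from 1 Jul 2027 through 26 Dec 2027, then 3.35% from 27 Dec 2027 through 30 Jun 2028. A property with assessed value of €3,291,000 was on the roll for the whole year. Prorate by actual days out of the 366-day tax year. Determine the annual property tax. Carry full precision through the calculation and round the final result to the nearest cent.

€97,372.24

1 Jul – 26 Dec 2027: 179 days at 2.55% → €3,291,000 × 2.55% × 179/366 = €41,043.0861
27 Dec 2027 – 30 Jun 2028: 187 days at 3.35% → €3,291,000 × 3.35% × 187/366 = €56,329.1516
Total = €97,372.2377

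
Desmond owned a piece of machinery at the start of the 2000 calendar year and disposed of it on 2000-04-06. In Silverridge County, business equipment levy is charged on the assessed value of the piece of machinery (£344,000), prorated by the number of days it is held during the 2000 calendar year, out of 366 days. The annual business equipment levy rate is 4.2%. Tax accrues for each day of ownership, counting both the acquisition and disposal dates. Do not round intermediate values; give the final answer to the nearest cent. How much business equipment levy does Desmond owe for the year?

Days held (2000-01-01 to 2000-04-06): 97 out of 366
Tax = £344,000 × 4.2% × 97/366 = £3,829.1148

£3,829.11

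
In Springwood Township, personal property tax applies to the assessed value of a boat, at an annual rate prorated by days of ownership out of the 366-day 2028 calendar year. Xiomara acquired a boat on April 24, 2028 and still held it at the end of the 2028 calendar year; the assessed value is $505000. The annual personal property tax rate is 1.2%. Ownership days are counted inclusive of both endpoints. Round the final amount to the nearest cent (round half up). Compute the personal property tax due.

Days held (April 24 – December 31, 2028): 252 out of 366
Tax = $505000 × 1.2% × 252/366 = $4172.4590

$4172.46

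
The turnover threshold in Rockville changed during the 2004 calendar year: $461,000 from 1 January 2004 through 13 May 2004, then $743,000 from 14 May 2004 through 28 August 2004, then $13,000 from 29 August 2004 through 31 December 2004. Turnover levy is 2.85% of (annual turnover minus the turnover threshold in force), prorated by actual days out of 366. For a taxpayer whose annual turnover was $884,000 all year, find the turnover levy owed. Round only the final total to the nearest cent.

$14,066.54

1 January – 13 May 2004: 134 days, exemption $461,000 → ($884,000 − $461,000) × 2.85% × 134/366 = $4,413.7623
14 May – 28 August 2004: 107 days, exemption $743,000 → ($884,000 − $743,000) × 2.85% × 107/366 = $1,174.8074
29 August – 31 December 2004: 125 days, exemption $13,000 → ($884,000 − $13,000) × 2.85% × 125/366 = $8,477.9713
Total = $14,066.5410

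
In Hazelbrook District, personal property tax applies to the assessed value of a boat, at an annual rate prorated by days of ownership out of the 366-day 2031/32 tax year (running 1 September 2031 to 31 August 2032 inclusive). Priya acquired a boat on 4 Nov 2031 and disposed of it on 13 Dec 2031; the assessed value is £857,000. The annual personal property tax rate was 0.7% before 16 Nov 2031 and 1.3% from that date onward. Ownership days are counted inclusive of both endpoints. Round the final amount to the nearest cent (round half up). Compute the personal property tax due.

4 Nov – 15 Nov 2031: 12 days at 0.7% → £857,000 × 0.7% × 12/366 = £196.6885
16 Nov – 13 Dec 2031: 28 days at 1.3% → £857,000 × 1.3% × 28/366 = £852.3169
Total = £1,049.0055

£1,049.01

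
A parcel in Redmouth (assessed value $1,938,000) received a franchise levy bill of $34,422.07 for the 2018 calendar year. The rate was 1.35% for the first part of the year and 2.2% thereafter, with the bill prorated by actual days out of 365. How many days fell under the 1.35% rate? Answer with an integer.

182 days

Let d = days at the first rate; then 365 − d days at the second rate.
$1,938,000 × [1.35%·d + 2.2%·(365−d)] / 365 = $34,422.07
Solving gives d = 182, so the new rate took effect on 2 July 2018.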